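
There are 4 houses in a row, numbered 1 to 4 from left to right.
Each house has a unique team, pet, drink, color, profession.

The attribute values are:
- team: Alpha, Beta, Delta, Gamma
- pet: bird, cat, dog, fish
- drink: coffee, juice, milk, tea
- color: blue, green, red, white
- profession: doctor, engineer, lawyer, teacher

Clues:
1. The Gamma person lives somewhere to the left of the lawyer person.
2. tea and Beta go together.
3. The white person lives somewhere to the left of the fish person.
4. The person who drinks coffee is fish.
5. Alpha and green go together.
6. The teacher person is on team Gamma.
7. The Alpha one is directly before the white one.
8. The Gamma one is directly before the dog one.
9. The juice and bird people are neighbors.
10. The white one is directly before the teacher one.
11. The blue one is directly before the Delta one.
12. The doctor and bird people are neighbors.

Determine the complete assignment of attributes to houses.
Solution:

House | Team | Pet | Drink | Color | Profession
-----------------------------------------------
  1   | Alpha | cat | juice | green | doctor
  2   | Beta | bird | tea | white | engineer
  3   | Gamma | fish | coffee | blue | teacher
  4   | Delta | dog | milk | red | lawyer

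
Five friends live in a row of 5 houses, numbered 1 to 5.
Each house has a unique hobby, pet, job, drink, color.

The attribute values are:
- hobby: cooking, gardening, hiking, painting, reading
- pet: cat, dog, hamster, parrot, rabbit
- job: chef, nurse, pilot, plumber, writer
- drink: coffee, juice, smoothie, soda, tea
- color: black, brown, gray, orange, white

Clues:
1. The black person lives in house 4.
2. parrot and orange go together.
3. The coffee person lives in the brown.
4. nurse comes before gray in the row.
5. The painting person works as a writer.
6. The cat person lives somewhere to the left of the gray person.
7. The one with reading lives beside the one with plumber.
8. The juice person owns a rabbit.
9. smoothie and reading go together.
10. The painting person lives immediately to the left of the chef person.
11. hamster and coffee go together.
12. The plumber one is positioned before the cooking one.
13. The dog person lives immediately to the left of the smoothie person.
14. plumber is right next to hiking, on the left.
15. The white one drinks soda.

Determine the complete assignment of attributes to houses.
Solution:

House | Hobby | Pet | Job | Drink | Color
-----------------------------------------
  1   | painting | dog | writer | soda | white
  2   | reading | parrot | chef | smoothie | orange
  3   | gardening | hamster | plumber | coffee | brown
  4   | hiking | cat | nurse | tea | black
  5   | cooking | rabbit | pilot | juice | gray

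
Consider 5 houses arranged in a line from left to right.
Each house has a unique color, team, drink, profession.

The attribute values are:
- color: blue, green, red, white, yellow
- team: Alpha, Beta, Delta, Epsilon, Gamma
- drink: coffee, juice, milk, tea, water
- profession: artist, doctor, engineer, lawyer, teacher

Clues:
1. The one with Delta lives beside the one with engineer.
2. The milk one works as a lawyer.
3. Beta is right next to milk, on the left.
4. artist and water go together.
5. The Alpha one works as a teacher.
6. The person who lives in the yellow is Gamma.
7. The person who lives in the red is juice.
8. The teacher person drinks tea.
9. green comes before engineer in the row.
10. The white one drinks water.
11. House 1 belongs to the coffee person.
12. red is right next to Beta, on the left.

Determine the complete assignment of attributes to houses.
Solution:

House | Color | Team | Drink | Profession
-----------------------------------------
  1   | green | Delta | coffee | doctor
  2   | red | Epsilon | juice | engineer
  3   | white | Beta | water | artist
  4   | yellow | Gamma | milk | lawyer
  5   | blue | Alpha | tea | teacher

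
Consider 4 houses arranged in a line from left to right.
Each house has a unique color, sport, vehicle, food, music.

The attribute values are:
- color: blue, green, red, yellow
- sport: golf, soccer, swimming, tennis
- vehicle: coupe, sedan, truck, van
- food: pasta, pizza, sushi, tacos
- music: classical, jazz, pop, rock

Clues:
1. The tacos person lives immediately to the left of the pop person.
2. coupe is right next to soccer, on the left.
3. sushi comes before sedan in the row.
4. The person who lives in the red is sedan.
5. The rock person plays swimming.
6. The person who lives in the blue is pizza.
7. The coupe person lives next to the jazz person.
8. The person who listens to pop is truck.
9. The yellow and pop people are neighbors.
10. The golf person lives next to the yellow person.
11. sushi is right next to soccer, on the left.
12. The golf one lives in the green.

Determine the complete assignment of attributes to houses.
Solution:

House | Color | Sport | Vehicle | Food | Music
----------------------------------------------
  1   | green | golf | coupe | sushi | classical
  2   | yellow | soccer | van | tacos | jazz
  3   | blue | tennis | truck | pizza | pop
  4   | red | swimming | sedan | pasta | rock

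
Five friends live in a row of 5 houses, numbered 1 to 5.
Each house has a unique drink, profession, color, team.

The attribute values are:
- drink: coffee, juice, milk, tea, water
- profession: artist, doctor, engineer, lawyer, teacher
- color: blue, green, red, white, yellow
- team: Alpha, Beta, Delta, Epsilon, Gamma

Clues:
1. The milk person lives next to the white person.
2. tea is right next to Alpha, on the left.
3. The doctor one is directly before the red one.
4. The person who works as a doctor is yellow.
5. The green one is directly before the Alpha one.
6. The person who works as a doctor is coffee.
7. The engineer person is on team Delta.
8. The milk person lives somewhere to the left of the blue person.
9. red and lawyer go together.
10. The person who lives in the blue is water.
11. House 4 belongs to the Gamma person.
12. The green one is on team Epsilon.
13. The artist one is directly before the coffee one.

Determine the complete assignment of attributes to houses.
Solution:

House | Drink | Profession | Color | Team
-----------------------------------------
  1   | tea | artist | green | Epsilon
  2   | coffee | doctor | yellow | Alpha
  3   | milk | lawyer | red | Beta
  4   | juice | teacher | white | Gamma
  5   | water | engineer | blue | Delta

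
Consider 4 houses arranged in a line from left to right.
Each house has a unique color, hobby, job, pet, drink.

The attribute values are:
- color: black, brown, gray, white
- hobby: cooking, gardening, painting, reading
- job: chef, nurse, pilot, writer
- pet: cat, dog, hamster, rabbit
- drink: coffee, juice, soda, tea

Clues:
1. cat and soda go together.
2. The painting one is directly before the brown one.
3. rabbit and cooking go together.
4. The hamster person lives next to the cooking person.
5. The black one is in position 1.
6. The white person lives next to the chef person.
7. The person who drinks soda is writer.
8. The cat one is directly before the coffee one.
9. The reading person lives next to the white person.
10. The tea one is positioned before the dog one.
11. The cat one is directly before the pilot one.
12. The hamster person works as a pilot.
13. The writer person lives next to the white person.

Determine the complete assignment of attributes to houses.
Solution:

House | Color | Hobby | Job | Pet | Drink
-----------------------------------------
  1   | black | reading | writer | cat | soda
  2   | white | painting | pilot | hamster | coffee
  3   | brown | cooking | chef | rabbit | tea
  4   | gray | gardening | nurse | dog | juice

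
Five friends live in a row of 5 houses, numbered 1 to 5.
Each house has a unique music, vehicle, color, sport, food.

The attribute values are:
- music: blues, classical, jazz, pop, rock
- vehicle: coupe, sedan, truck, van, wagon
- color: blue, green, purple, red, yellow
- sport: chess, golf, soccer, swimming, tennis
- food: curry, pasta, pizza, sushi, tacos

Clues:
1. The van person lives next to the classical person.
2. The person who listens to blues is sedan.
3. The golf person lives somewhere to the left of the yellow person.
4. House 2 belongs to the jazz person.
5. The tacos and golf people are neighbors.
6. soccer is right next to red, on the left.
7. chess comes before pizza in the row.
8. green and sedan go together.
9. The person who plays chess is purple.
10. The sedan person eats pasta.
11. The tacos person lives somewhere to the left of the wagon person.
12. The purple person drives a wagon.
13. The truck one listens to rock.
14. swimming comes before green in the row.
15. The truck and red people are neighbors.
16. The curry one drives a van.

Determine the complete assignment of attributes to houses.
Solution:

House | Music | Vehicle | Color | Sport | Food
----------------------------------------------
  1   | rock | truck | blue | soccer | tacos
  2   | jazz | van | red | golf | curry
  3   | classical | wagon | purple | chess | sushi
  4   | pop | coupe | yellow | swimming | pizza
  5   | blues | sedan | green | tennis | pasta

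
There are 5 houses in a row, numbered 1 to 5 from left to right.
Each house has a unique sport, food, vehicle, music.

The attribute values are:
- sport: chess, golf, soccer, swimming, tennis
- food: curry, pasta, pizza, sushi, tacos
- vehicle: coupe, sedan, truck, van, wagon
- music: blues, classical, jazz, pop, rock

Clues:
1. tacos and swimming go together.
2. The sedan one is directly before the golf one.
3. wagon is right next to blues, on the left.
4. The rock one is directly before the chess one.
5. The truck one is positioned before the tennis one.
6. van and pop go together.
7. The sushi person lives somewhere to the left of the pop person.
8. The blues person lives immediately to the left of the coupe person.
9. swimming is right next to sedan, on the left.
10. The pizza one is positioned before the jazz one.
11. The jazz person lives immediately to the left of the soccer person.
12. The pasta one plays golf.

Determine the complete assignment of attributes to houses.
Solution:

House | Sport | Food | Vehicle | Music
--------------------------------------
  1   | swimming | tacos | wagon | rock
  2   | chess | pizza | sedan | blues
  3   | golf | pasta | coupe | jazz
  4   | soccer | sushi | truck | classical
  5   | tennis | curry | van | pop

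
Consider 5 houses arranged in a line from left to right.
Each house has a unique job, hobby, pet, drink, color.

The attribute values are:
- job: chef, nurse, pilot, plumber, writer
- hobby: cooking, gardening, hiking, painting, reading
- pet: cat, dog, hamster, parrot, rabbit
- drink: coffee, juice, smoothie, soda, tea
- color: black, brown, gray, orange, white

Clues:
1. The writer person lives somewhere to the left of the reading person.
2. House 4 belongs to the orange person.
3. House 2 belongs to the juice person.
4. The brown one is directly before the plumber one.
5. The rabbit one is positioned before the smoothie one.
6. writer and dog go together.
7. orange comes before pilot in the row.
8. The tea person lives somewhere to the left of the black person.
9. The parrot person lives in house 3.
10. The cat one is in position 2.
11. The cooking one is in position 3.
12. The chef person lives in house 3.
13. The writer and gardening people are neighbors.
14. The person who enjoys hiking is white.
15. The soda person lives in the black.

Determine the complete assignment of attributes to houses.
Solution:

House | Job | Hobby | Pet | Drink | Color
-----------------------------------------
  1   | writer | painting | dog | tea | brown
  2   | plumber | gardening | cat | juice | gray
  3   | chef | cooking | parrot | soda | black
  4   | nurse | reading | rabbit | coffee | orange
  5   | pilot | hiking | hamster | smoothie | white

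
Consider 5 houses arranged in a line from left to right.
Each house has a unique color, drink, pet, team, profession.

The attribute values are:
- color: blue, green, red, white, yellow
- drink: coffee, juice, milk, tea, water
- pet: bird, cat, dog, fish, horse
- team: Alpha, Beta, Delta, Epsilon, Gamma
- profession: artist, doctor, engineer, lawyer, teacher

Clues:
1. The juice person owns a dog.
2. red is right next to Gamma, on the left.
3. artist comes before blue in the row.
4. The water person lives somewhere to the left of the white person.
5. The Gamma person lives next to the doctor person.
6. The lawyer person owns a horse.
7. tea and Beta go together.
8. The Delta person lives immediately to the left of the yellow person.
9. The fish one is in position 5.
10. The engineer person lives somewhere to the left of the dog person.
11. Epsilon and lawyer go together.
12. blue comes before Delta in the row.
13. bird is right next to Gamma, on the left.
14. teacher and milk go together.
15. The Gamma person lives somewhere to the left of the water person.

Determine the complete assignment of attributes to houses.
Solution:

House | Color | Drink | Pet | Team | Profession
-----------------------------------------------
  1   | red | tea | bird | Beta | artist
  2   | blue | coffee | cat | Gamma | engineer
  3   | green | juice | dog | Delta | doctor
  4   | yellow | water | horse | Epsilon | lawyer
  5   | white | milk | fish | Alpha | teacher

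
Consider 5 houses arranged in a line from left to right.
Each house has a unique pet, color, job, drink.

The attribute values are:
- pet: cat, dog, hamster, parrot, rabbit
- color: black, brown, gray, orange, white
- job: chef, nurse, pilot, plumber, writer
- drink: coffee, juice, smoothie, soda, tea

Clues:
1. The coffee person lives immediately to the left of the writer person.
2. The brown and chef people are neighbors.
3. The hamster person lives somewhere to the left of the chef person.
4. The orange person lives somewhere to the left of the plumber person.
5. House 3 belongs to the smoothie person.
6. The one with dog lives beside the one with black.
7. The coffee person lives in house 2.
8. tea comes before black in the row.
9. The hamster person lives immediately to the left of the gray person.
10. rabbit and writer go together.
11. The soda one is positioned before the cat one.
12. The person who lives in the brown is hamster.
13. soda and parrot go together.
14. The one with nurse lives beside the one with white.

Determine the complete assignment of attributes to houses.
Solution:

House | Pet | Color | Job | Drink
---------------------------------
  1   | hamster | brown | pilot | tea
  2   | dog | gray | chef | coffee
  3   | rabbit | black | writer | smoothie
  4   | parrot | orange | nurse | soda
  5   | cat | white | plumber | juice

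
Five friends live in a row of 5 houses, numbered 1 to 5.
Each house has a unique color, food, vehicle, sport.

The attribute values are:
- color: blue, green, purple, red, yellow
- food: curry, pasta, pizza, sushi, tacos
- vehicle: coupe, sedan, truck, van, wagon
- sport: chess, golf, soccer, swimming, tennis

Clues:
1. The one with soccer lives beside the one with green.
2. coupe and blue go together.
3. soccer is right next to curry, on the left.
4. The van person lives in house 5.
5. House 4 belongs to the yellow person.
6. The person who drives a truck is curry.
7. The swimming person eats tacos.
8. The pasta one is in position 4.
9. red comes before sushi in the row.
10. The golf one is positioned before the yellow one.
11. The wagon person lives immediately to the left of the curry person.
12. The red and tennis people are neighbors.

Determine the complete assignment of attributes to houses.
Solution:

House | Color | Food | Vehicle | Sport
--------------------------------------
  1   | red | pizza | wagon | soccer
  2   | green | curry | truck | tennis
  3   | blue | sushi | coupe | golf
  4   | yellow | pasta | sedan | chess
  5   | purple | tacos | van | swimming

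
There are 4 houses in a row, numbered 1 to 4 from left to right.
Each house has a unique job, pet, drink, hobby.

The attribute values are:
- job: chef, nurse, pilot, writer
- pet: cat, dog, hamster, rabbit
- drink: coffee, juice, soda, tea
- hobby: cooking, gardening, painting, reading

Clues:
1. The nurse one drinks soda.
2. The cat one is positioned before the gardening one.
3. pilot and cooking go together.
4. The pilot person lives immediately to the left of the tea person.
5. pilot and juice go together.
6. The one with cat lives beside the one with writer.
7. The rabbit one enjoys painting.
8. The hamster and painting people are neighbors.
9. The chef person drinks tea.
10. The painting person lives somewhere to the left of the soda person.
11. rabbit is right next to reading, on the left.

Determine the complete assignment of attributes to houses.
Solution:

House | Job | Pet | Drink | Hobby
---------------------------------
  1   | pilot | hamster | juice | cooking
  2   | chef | rabbit | tea | painting
  3   | nurse | cat | soda | reading
  4   | writer | dog | coffee | gardening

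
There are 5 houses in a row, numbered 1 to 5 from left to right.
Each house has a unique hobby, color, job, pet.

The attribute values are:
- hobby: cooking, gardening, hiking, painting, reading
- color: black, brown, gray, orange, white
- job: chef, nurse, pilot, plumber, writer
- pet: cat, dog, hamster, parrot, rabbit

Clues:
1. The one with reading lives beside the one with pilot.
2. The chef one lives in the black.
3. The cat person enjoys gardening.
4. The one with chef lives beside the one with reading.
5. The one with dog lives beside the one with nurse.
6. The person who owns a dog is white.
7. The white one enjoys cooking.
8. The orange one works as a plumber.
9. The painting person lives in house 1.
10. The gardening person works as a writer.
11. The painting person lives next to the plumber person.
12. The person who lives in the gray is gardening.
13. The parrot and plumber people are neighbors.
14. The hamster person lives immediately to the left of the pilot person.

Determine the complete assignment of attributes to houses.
Solution:

House | Hobby | Color | Job | Pet
---------------------------------
  1   | painting | black | chef | parrot
  2   | reading | orange | plumber | hamster
  3   | cooking | white | pilot | dog
  4   | hiking | brown | nurse | rabbit
  5   | gardening | gray | writer | cat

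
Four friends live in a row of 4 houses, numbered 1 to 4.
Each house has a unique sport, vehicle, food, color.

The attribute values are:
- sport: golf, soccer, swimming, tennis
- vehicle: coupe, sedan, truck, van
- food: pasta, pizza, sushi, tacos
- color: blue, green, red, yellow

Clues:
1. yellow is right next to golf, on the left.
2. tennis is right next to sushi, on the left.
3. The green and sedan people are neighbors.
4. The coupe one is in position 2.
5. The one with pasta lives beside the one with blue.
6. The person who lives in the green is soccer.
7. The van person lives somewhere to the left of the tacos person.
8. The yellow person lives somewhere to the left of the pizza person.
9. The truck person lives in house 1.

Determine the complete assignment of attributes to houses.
Solution:

House | Sport | Vehicle | Food | Color
--------------------------------------
  1   | tennis | truck | pasta | yellow
  2   | golf | coupe | sushi | blue
  3   | soccer | van | pizza | green
  4   | swimming | sedan | tacos | red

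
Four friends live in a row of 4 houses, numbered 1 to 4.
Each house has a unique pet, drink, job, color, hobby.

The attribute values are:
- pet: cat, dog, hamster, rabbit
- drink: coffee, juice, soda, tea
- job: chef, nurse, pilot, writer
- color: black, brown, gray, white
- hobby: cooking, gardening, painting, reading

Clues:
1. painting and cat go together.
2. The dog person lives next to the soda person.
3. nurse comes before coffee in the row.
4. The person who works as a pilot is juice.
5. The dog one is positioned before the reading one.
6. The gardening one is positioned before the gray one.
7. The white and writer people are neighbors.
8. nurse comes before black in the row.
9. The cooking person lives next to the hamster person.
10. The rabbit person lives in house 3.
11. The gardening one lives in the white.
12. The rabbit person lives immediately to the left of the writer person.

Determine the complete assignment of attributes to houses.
Solution:

House | Pet | Drink | Job | Color | Hobby
-----------------------------------------
  1   | dog | tea | nurse | brown | cooking
  2   | hamster | soda | chef | black | reading
  3   | rabbit | juice | pilot | white | gardening
  4   | cat | coffee | writer | gray | painting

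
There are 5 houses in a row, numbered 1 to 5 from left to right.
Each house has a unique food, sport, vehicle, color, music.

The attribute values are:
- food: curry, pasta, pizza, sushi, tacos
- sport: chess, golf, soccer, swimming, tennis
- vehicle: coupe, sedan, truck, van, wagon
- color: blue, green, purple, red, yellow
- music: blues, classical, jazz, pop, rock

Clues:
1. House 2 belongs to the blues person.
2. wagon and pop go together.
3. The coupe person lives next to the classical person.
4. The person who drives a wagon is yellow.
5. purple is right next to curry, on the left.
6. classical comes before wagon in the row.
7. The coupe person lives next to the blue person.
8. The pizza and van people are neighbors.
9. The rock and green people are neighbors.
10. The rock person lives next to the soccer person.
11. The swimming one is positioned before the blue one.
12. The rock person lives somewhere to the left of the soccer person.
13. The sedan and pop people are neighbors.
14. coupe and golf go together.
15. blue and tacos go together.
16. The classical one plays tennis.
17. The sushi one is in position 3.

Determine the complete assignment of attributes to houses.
Solution:

House | Food | Sport | Vehicle | Color | Music
----------------------------------------------
  1   | pizza | swimming | truck | purple | rock
  2   | curry | soccer | van | green | blues
  3   | sushi | golf | coupe | red | jazz
  4   | tacos | tennis | sedan | blue | classical
  5   | pasta | chess | wagon | yellow | pop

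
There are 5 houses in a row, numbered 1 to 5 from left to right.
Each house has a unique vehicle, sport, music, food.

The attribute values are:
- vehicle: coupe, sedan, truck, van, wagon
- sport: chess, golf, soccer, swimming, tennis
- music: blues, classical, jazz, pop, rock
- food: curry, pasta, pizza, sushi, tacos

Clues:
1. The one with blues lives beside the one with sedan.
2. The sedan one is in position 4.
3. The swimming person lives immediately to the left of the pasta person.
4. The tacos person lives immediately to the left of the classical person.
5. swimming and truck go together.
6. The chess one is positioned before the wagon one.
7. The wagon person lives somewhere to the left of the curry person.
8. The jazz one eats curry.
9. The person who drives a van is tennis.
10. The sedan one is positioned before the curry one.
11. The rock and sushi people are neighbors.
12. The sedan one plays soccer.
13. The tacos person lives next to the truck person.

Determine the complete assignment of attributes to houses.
Solution:

House | Vehicle | Sport | Music | Food
--------------------------------------
  1   | coupe | chess | rock | tacos
  2   | truck | swimming | classical | sushi
  3   | wagon | golf | blues | pasta
  4   | sedan | soccer | pop | pizza
  5   | van | tennis | jazz | curry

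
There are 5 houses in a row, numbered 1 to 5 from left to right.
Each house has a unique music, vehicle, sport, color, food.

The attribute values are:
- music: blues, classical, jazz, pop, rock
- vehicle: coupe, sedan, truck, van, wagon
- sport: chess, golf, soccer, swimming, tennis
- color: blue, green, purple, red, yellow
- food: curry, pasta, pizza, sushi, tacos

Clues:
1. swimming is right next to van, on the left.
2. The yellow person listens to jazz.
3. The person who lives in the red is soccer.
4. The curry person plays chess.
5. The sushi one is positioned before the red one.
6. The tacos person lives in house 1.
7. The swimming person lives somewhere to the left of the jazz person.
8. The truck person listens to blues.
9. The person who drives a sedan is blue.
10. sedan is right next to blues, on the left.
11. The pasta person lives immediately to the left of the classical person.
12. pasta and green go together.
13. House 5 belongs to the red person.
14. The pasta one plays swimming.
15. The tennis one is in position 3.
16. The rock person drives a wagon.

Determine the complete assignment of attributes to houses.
Solution:

House | Music | Vehicle | Sport | Color | Food
----------------------------------------------
  1   | pop | sedan | golf | blue | tacos
  2   | blues | truck | swimming | green | pasta
  3   | classical | van | tennis | purple | sushi
  4   | jazz | coupe | chess | yellow | curry
  5   | rock | wagon | soccer | red | pizza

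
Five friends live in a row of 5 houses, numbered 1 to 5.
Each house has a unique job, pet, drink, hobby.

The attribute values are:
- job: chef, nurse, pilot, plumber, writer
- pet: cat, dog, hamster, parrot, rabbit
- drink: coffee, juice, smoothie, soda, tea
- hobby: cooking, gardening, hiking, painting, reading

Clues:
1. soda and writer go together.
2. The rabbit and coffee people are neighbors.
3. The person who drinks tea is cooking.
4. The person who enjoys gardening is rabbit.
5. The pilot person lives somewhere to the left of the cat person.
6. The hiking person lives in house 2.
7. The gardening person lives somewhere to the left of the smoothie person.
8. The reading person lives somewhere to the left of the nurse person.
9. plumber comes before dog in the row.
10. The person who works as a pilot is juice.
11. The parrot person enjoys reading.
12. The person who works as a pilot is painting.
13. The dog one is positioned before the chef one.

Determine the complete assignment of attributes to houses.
Solution:

House | Job | Pet | Drink | Hobby
---------------------------------
  1   | writer | rabbit | soda | gardening
  2   | plumber | hamster | coffee | hiking
  3   | pilot | dog | juice | painting
  4   | chef | parrot | smoothie | reading
  5   | nurse | cat | tea | cooking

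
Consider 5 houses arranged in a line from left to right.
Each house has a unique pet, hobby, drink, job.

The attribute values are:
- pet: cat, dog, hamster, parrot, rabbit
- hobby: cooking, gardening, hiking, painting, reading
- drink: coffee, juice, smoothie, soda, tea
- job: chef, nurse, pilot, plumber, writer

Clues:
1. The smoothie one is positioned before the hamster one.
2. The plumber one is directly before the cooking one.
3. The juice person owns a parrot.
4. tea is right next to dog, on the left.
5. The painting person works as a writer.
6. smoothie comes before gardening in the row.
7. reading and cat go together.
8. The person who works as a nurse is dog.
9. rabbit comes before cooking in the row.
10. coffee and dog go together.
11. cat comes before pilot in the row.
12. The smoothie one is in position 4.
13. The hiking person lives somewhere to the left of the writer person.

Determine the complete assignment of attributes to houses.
Solution:

House | Pet | Hobby | Drink | Job
---------------------------------
  1   | rabbit | hiking | tea | plumber
  2   | dog | cooking | coffee | nurse
  3   | parrot | painting | juice | writer
  4   | cat | reading | smoothie | chef
  5   | hamster | gardening | soda | pilot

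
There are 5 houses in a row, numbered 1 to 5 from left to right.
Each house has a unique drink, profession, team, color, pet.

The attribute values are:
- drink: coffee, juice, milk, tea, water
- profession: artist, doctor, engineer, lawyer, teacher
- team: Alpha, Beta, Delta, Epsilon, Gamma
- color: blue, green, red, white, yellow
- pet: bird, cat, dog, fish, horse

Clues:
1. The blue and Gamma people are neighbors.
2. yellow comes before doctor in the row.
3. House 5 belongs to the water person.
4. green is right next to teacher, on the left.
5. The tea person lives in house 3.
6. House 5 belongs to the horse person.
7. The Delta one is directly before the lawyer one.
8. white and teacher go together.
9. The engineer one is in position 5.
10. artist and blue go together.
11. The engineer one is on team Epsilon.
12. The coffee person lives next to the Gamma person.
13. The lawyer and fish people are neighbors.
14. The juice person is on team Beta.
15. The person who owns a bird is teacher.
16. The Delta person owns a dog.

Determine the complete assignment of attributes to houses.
Solution:

House | Drink | Profession | Team | Color | Pet
-----------------------------------------------
  1   | coffee | artist | Delta | blue | dog
  2   | milk | lawyer | Gamma | yellow | cat
  3   | tea | doctor | Alpha | green | fish
  4   | juice | teacher | Beta | white | bird
  5   | water | engineer | Epsilon | red | horse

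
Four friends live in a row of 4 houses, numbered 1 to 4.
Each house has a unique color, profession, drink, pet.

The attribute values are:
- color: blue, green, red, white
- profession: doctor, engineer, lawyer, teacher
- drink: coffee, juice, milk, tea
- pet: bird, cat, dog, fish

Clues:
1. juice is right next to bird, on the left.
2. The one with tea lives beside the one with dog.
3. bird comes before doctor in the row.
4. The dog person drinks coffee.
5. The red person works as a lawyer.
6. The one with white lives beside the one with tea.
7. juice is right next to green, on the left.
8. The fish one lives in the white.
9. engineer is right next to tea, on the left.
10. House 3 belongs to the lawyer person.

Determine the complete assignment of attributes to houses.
Solution:

House | Color | Profession | Drink | Pet
----------------------------------------
  1   | white | engineer | juice | fish
  2   | green | teacher | tea | bird
  3   | red | lawyer | coffee | dog
  4   | blue | doctor | milk | cat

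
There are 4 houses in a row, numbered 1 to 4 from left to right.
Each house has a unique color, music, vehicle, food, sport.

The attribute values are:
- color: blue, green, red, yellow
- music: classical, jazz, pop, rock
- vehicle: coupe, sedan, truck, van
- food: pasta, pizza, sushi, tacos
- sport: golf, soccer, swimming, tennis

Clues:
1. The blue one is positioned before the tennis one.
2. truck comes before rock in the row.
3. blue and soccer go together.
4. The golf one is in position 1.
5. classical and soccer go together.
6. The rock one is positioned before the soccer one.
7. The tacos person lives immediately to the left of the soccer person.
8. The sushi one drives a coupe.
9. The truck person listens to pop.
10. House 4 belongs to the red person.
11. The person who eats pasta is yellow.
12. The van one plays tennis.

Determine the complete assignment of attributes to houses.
Solution:

House | Color | Music | Vehicle | Food | Sport
----------------------------------------------
  1   | yellow | pop | truck | pasta | golf
  2   | green | rock | sedan | tacos | swimming
  3   | blue | classical | coupe | sushi | soccer
  4   | red | jazz | van | pizza | tennis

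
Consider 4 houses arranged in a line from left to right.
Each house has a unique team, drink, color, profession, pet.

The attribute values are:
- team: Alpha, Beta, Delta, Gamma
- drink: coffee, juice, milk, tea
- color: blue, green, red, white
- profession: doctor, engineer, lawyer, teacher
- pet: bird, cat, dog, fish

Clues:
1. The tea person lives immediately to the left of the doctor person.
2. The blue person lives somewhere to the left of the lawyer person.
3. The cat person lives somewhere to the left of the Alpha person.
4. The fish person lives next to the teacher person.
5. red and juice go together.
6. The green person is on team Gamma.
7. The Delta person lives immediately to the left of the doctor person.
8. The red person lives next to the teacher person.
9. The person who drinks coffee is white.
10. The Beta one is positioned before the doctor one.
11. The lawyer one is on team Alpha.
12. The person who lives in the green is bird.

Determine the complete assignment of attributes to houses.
Solution:

House | Team | Drink | Color | Profession | Pet
-----------------------------------------------
  1   | Beta | juice | red | engineer | fish
  2   | Delta | tea | blue | teacher | cat
  3   | Gamma | milk | green | doctor | bird
  4   | Alpha | coffee | white | lawyer | dog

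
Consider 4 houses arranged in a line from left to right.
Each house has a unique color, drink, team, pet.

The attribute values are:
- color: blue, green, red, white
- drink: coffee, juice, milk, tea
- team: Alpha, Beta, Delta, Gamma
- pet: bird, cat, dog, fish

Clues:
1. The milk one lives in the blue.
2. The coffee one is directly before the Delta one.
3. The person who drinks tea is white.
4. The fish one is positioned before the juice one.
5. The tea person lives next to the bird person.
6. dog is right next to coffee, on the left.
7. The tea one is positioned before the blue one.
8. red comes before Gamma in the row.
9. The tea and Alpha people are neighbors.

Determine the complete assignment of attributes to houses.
Solution:

House | Color | Drink | Team | Pet
----------------------------------
  1   | white | tea | Beta | dog
  2   | red | coffee | Alpha | bird
  3   | blue | milk | Delta | fish
  4   | green | juice | Gamma | cat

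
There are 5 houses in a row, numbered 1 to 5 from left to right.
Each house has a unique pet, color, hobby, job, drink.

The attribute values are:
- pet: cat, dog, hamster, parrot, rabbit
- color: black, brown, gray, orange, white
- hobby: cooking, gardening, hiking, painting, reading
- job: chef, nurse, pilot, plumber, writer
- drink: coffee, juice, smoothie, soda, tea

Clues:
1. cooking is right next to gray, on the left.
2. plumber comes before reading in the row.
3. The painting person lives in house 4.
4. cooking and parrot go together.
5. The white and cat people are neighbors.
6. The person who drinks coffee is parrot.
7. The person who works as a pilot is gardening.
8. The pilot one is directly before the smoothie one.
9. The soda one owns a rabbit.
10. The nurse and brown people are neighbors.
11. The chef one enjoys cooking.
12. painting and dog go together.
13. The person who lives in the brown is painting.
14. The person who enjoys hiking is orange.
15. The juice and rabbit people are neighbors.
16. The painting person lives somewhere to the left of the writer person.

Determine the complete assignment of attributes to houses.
Solution:

House | Pet | Color | Hobby | Job | Drink
-----------------------------------------
  1   | parrot | white | cooking | chef | coffee
  2   | cat | gray | gardening | pilot | tea
  3   | hamster | orange | hiking | nurse | smoothie
  4   | dog | brown | painting | plumber | juice
  5   | rabbit | black | reading | writer | soda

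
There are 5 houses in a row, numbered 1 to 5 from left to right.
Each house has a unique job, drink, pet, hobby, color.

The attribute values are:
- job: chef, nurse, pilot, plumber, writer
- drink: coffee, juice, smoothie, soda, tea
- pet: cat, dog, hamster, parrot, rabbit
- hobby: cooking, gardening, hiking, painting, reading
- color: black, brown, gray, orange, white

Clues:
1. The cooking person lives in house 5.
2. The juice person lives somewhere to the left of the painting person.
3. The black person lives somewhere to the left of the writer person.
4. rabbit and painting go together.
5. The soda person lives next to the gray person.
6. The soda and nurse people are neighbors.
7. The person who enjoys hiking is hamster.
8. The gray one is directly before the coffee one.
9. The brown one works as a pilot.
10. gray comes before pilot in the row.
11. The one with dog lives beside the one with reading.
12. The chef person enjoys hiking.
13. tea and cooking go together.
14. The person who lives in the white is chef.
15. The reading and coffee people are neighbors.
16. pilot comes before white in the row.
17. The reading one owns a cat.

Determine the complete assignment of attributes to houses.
Solution:

House | Job | Drink | Pet | Hobby | Color
-----------------------------------------
  1   | plumber | soda | dog | gardening | black
  2   | nurse | juice | cat | reading | gray
  3   | pilot | coffee | rabbit | painting | brown
  4   | chef | smoothie | hamster | hiking | white
  5   | writer | tea | parrot | cooking | orange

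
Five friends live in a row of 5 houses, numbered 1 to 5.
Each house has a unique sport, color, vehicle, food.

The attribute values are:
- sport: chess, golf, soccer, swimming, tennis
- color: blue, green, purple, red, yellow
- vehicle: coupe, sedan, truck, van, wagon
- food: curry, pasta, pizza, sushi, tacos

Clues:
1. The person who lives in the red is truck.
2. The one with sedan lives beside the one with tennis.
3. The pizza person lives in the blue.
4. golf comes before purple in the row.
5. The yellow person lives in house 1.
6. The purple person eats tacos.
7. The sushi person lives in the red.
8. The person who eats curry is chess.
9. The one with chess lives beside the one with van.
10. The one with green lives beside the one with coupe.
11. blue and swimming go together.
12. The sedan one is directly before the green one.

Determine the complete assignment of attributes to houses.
Solution:

House | Sport | Color | Vehicle | Food
--------------------------------------
  1   | chess | yellow | sedan | curry
  2   | tennis | green | van | pasta
  3   | swimming | blue | coupe | pizza
  4   | golf | red | truck | sushi
  5   | soccer | purple | wagon | tacos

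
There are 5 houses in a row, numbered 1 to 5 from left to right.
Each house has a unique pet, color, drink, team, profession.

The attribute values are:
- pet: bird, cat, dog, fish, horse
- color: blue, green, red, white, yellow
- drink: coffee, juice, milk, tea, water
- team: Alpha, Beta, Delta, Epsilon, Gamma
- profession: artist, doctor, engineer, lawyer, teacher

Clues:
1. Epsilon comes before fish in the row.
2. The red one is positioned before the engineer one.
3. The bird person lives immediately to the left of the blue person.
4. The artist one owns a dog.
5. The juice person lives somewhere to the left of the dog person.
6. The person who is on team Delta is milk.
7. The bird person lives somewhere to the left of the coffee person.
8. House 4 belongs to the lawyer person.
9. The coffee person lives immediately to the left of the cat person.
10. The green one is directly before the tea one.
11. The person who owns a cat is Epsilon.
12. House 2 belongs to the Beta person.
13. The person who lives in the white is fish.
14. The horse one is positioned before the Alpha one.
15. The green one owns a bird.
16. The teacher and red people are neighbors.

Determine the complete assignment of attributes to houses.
Solution:

House | Pet | Color | Drink | Team | Profession
-----------------------------------------------
  1   | bird | green | juice | Gamma | doctor
  2   | horse | blue | tea | Beta | teacher
  3   | dog | red | coffee | Alpha | artist
  4   | cat | yellow | water | Epsilon | lawyer
  5   | fish | white | milk | Delta | engineer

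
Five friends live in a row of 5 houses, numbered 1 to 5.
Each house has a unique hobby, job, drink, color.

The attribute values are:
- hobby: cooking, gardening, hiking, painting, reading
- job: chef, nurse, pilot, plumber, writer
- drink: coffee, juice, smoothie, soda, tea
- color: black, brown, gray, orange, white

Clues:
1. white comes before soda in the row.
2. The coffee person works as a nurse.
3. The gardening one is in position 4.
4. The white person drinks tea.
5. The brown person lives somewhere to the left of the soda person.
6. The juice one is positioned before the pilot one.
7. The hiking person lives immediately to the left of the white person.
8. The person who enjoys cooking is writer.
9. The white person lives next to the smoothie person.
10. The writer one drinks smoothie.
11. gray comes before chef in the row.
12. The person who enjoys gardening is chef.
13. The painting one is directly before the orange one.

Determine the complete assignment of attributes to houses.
Solution:

House | Hobby | Job | Drink | Color
-----------------------------------
  1   | hiking | nurse | coffee | gray
  2   | painting | plumber | tea | white
  3   | cooking | writer | smoothie | orange
  4   | gardening | chef | juice | brown
  5   | reading | pilot | soda | black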